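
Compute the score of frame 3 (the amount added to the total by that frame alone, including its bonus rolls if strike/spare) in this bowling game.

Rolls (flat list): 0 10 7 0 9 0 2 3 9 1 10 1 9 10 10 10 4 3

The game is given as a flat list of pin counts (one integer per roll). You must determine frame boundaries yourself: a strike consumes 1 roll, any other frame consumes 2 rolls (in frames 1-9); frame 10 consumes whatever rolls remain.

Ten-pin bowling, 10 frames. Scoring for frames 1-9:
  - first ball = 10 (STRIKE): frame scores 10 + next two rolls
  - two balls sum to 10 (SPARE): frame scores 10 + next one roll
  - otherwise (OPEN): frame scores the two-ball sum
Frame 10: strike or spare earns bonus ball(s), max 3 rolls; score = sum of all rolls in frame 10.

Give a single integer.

Frame 1: SPARE (0+10=10). 10 + next roll (7) = 17. Cumulative: 17
Frame 2: OPEN (7+0=7). Cumulative: 24
Frame 3: OPEN (9+0=9). Cumulative: 33
Frame 4: OPEN (2+3=5). Cumulative: 38
Frame 5: SPARE (9+1=10). 10 + next roll (10) = 20. Cumulative: 58

Answer: 9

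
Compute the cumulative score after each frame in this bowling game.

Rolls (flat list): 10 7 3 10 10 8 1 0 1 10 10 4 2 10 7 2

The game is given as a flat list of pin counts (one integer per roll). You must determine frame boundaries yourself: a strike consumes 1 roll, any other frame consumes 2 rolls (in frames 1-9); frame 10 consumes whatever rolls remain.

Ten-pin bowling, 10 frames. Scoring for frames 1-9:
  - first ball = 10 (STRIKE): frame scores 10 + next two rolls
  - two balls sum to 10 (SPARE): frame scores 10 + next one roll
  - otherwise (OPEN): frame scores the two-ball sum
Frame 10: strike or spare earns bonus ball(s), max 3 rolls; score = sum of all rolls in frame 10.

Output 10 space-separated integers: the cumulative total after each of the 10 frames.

Frame 1: STRIKE. 10 + next two rolls (7+3) = 20. Cumulative: 20
Frame 2: SPARE (7+3=10). 10 + next roll (10) = 20. Cumulative: 40
Frame 3: STRIKE. 10 + next two rolls (10+8) = 28. Cumulative: 68
Frame 4: STRIKE. 10 + next two rolls (8+1) = 19. Cumulative: 87
Frame 5: OPEN (8+1=9). Cumulative: 96
Frame 6: OPEN (0+1=1). Cumulative: 97
Frame 7: STRIKE. 10 + next two rolls (10+4) = 24. Cumulative: 121
Frame 8: STRIKE. 10 + next two rolls (4+2) = 16. Cumulative: 137
Frame 9: OPEN (4+2=6). Cumulative: 143
Frame 10: STRIKE. Sum of all frame-10 rolls (10+7+2) = 19. Cumulative: 162

Answer: 20 40 68 87 96 97 121 137 143 162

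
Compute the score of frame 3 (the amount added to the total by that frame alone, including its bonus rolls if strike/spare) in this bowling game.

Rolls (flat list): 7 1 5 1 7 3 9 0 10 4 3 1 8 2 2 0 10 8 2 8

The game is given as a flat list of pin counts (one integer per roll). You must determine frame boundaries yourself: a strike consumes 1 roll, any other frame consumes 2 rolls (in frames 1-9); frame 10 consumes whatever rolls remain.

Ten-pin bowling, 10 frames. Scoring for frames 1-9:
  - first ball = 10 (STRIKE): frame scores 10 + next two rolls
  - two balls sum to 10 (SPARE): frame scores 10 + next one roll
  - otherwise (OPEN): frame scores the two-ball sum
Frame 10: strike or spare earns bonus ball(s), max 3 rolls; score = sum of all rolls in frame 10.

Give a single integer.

Answer: 19

Derivation:
Frame 1: OPEN (7+1=8). Cumulative: 8
Frame 2: OPEN (5+1=6). Cumulative: 14
Frame 3: SPARE (7+3=10). 10 + next roll (9) = 19. Cumulative: 33
Frame 4: OPEN (9+0=9). Cumulative: 42
Frame 5: STRIKE. 10 + next two rolls (4+3) = 17. Cumulative: 59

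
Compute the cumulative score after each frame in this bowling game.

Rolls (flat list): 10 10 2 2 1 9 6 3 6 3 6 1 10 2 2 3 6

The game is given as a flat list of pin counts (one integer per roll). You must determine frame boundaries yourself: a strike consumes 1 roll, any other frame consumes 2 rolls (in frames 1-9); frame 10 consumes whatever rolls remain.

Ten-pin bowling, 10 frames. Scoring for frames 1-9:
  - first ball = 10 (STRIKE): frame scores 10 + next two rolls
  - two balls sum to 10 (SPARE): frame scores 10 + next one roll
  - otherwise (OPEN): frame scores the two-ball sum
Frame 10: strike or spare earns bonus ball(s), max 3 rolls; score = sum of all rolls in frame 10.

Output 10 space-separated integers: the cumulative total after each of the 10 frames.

Frame 1: STRIKE. 10 + next two rolls (10+2) = 22. Cumulative: 22
Frame 2: STRIKE. 10 + next two rolls (2+2) = 14. Cumulative: 36
Frame 3: OPEN (2+2=4). Cumulative: 40
Frame 4: SPARE (1+9=10). 10 + next roll (6) = 16. Cumulative: 56
Frame 5: OPEN (6+3=9). Cumulative: 65
Frame 6: OPEN (6+3=9). Cumulative: 74
Frame 7: OPEN (6+1=7). Cumulative: 81
Frame 8: STRIKE. 10 + next two rolls (2+2) = 14. Cumulative: 95
Frame 9: OPEN (2+2=4). Cumulative: 99
Frame 10: OPEN. Sum of all frame-10 rolls (3+6) = 9. Cumulative: 108

Answer: 22 36 40 56 65 74 81 95 99 108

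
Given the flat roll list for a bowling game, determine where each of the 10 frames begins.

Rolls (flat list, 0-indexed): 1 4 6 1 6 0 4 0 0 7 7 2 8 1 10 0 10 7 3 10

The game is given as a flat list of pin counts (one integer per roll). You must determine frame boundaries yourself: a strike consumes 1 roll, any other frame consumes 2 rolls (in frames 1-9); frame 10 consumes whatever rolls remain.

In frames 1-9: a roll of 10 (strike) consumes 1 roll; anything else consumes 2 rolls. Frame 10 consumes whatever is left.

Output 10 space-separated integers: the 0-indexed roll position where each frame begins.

Answer: 0 2 4 6 8 10 12 14 15 17

Derivation:
Frame 1 starts at roll index 0: rolls=1,4 (sum=5), consumes 2 rolls
Frame 2 starts at roll index 2: rolls=6,1 (sum=7), consumes 2 rolls
Frame 3 starts at roll index 4: rolls=6,0 (sum=6), consumes 2 rolls
Frame 4 starts at roll index 6: rolls=4,0 (sum=4), consumes 2 rolls
Frame 5 starts at roll index 8: rolls=0,7 (sum=7), consumes 2 rolls
Frame 6 starts at roll index 10: rolls=7,2 (sum=9), consumes 2 rolls
Frame 7 starts at roll index 12: rolls=8,1 (sum=9), consumes 2 rolls
Frame 8 starts at roll index 14: roll=10 (strike), consumes 1 roll
Frame 9 starts at roll index 15: rolls=0,10 (sum=10), consumes 2 rolls
Frame 10 starts at roll index 17: 3 remaining rolls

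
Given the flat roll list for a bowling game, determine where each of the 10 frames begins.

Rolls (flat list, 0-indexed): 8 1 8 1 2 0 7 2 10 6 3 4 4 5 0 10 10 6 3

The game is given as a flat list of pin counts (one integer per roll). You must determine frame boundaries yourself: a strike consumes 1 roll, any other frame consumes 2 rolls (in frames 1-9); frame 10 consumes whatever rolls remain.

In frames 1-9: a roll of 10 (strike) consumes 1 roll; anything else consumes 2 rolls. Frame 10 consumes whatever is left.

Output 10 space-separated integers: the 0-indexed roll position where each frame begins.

Answer: 0 2 4 6 8 9 11 13 15 16

Derivation:
Frame 1 starts at roll index 0: rolls=8,1 (sum=9), consumes 2 rolls
Frame 2 starts at roll index 2: rolls=8,1 (sum=9), consumes 2 rolls
Frame 3 starts at roll index 4: rolls=2,0 (sum=2), consumes 2 rolls
Frame 4 starts at roll index 6: rolls=7,2 (sum=9), consumes 2 rolls
Frame 5 starts at roll index 8: roll=10 (strike), consumes 1 roll
Frame 6 starts at roll index 9: rolls=6,3 (sum=9), consumes 2 rolls
Frame 7 starts at roll index 11: rolls=4,4 (sum=8), consumes 2 rolls
Frame 8 starts at roll index 13: rolls=5,0 (sum=5), consumes 2 rolls
Frame 9 starts at roll index 15: roll=10 (strike), consumes 1 roll
Frame 10 starts at roll index 16: 3 remaining rolls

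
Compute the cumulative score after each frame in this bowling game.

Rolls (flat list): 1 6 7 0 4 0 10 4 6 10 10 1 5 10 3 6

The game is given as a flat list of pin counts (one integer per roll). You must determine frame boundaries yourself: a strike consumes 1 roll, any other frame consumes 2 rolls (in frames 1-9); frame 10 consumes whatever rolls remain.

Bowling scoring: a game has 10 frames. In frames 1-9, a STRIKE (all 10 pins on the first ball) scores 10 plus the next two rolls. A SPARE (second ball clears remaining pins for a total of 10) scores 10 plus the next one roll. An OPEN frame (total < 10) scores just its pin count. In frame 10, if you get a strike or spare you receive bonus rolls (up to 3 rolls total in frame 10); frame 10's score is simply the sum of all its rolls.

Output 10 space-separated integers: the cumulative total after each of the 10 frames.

Answer: 7 14 18 38 58 79 95 101 120 129

Derivation:
Frame 1: OPEN (1+6=7). Cumulative: 7
Frame 2: OPEN (7+0=7). Cumulative: 14
Frame 3: OPEN (4+0=4). Cumulative: 18
Frame 4: STRIKE. 10 + next two rolls (4+6) = 20. Cumulative: 38
Frame 5: SPARE (4+6=10). 10 + next roll (10) = 20. Cumulative: 58
Frame 6: STRIKE. 10 + next two rolls (10+1) = 21. Cumulative: 79
Frame 7: STRIKE. 10 + next two rolls (1+5) = 16. Cumulative: 95
Frame 8: OPEN (1+5=6). Cumulative: 101
Frame 9: STRIKE. 10 + next two rolls (3+6) = 19. Cumulative: 120
Frame 10: OPEN. Sum of all frame-10 rolls (3+6) = 9. Cumulative: 129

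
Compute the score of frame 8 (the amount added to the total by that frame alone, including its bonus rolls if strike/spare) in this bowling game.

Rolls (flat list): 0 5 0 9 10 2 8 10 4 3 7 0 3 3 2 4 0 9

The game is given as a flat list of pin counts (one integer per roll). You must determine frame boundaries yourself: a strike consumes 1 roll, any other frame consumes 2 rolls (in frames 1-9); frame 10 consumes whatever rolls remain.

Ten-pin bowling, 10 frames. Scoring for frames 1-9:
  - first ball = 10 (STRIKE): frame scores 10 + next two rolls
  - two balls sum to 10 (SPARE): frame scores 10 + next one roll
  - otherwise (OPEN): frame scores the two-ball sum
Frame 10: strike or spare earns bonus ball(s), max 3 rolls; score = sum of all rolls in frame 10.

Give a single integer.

Frame 1: OPEN (0+5=5). Cumulative: 5
Frame 2: OPEN (0+9=9). Cumulative: 14
Frame 3: STRIKE. 10 + next two rolls (2+8) = 20. Cumulative: 34
Frame 4: SPARE (2+8=10). 10 + next roll (10) = 20. Cumulative: 54
Frame 5: STRIKE. 10 + next two rolls (4+3) = 17. Cumulative: 71
Frame 6: OPEN (4+3=7). Cumulative: 78
Frame 7: OPEN (7+0=7). Cumulative: 85
Frame 8: OPEN (3+3=6). Cumulative: 91
Frame 9: OPEN (2+4=6). Cumulative: 97
Frame 10: OPEN. Sum of all frame-10 rolls (0+9) = 9. Cumulative: 106

Answer: 6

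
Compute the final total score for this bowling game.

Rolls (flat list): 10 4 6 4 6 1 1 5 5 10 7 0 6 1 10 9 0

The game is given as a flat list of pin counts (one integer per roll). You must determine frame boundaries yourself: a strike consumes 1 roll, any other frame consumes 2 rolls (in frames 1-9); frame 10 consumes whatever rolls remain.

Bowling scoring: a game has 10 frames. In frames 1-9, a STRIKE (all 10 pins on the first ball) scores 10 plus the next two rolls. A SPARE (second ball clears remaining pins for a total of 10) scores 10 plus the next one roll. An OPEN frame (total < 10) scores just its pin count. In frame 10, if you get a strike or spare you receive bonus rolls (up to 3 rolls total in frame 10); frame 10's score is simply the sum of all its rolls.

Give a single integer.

Frame 1: STRIKE. 10 + next two rolls (4+6) = 20. Cumulative: 20
Frame 2: SPARE (4+6=10). 10 + next roll (4) = 14. Cumulative: 34
Frame 3: SPARE (4+6=10). 10 + next roll (1) = 11. Cumulative: 45
Frame 4: OPEN (1+1=2). Cumulative: 47
Frame 5: SPARE (5+5=10). 10 + next roll (10) = 20. Cumulative: 67
Frame 6: STRIKE. 10 + next two rolls (7+0) = 17. Cumulative: 84
Frame 7: OPEN (7+0=7). Cumulative: 91
Frame 8: OPEN (6+1=7). Cumulative: 98
Frame 9: STRIKE. 10 + next two rolls (9+0) = 19. Cumulative: 117
Frame 10: OPEN. Sum of all frame-10 rolls (9+0) = 9. Cumulative: 126

Answer: 126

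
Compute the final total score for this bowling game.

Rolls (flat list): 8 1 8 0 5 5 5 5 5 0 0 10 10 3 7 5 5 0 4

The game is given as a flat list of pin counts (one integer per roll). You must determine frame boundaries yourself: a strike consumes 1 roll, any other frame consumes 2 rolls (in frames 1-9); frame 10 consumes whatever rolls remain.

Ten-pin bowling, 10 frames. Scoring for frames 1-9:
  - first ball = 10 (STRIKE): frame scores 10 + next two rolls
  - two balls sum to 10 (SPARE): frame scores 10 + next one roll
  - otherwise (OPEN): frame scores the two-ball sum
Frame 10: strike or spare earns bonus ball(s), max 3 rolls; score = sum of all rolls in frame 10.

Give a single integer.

Frame 1: OPEN (8+1=9). Cumulative: 9
Frame 2: OPEN (8+0=8). Cumulative: 17
Frame 3: SPARE (5+5=10). 10 + next roll (5) = 15. Cumulative: 32
Frame 4: SPARE (5+5=10). 10 + next roll (5) = 15. Cumulative: 47
Frame 5: OPEN (5+0=5). Cumulative: 52
Frame 6: SPARE (0+10=10). 10 + next roll (10) = 20. Cumulative: 72
Frame 7: STRIKE. 10 + next two rolls (3+7) = 20. Cumulative: 92
Frame 8: SPARE (3+7=10). 10 + next roll (5) = 15. Cumulative: 107
Frame 9: SPARE (5+5=10). 10 + next roll (0) = 10. Cumulative: 117
Frame 10: OPEN. Sum of all frame-10 rolls (0+4) = 4. Cumulative: 121

Answer: 121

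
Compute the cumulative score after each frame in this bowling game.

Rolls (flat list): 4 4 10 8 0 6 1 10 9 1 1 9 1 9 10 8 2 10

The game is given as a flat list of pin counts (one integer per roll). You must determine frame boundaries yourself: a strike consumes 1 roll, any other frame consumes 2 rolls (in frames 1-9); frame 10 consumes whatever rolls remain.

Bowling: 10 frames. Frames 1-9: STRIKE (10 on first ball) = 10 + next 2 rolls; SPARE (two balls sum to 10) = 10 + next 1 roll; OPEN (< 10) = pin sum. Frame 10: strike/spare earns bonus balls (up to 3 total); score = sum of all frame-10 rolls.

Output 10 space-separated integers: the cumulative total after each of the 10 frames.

Answer: 8 26 34 41 61 72 83 103 123 143

Derivation:
Frame 1: OPEN (4+4=8). Cumulative: 8
Frame 2: STRIKE. 10 + next two rolls (8+0) = 18. Cumulative: 26
Frame 3: OPEN (8+0=8). Cumulative: 34
Frame 4: OPEN (6+1=7). Cumulative: 41
Frame 5: STRIKE. 10 + next two rolls (9+1) = 20. Cumulative: 61
Frame 6: SPARE (9+1=10). 10 + next roll (1) = 11. Cumulative: 72
Frame 7: SPARE (1+9=10). 10 + next roll (1) = 11. Cumulative: 83
Frame 8: SPARE (1+9=10). 10 + next roll (10) = 20. Cumulative: 103
Frame 9: STRIKE. 10 + next two rolls (8+2) = 20. Cumulative: 123
Frame 10: SPARE. Sum of all frame-10 rolls (8+2+10) = 20. Cumulative: 143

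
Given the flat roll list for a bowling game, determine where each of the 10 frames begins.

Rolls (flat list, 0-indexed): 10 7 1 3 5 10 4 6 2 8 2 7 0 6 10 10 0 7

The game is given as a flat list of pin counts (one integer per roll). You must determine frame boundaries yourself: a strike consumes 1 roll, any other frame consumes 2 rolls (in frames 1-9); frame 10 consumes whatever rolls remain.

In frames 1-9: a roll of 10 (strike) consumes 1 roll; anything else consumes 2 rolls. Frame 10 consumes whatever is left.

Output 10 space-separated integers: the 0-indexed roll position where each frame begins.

Answer: 0 1 3 5 6 8 10 12 14 15

Derivation:
Frame 1 starts at roll index 0: roll=10 (strike), consumes 1 roll
Frame 2 starts at roll index 1: rolls=7,1 (sum=8), consumes 2 rolls
Frame 3 starts at roll index 3: rolls=3,5 (sum=8), consumes 2 rolls
Frame 4 starts at roll index 5: roll=10 (strike), consumes 1 roll
Frame 5 starts at roll index 6: rolls=4,6 (sum=10), consumes 2 rolls
Frame 6 starts at roll index 8: rolls=2,8 (sum=10), consumes 2 rolls
Frame 7 starts at roll index 10: rolls=2,7 (sum=9), consumes 2 rolls
Frame 8 starts at roll index 12: rolls=0,6 (sum=6), consumes 2 rolls
Frame 9 starts at roll index 14: roll=10 (strike), consumes 1 roll
Frame 10 starts at roll index 15: 3 remaining rolls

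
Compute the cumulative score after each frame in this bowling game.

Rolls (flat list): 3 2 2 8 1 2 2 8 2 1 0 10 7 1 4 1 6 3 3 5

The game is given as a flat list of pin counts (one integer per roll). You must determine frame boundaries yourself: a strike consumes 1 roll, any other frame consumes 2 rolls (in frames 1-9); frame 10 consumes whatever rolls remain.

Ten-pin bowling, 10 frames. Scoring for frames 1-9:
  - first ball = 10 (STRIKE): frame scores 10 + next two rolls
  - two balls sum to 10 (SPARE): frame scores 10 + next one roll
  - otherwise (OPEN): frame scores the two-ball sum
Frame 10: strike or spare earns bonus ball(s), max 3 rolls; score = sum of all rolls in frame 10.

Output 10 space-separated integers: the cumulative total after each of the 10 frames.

Answer: 5 16 19 31 34 51 59 64 73 81

Derivation:
Frame 1: OPEN (3+2=5). Cumulative: 5
Frame 2: SPARE (2+8=10). 10 + next roll (1) = 11. Cumulative: 16
Frame 3: OPEN (1+2=3). Cumulative: 19
Frame 4: SPARE (2+8=10). 10 + next roll (2) = 12. Cumulative: 31
Frame 5: OPEN (2+1=3). Cumulative: 34
Frame 6: SPARE (0+10=10). 10 + next roll (7) = 17. Cumulative: 51
Frame 7: OPEN (7+1=8). Cumulative: 59
Frame 8: OPEN (4+1=5). Cumulative: 64
Frame 9: OPEN (6+3=9). Cumulative: 73
Frame 10: OPEN. Sum of all frame-10 rolls (3+5) = 8. Cumulative: 81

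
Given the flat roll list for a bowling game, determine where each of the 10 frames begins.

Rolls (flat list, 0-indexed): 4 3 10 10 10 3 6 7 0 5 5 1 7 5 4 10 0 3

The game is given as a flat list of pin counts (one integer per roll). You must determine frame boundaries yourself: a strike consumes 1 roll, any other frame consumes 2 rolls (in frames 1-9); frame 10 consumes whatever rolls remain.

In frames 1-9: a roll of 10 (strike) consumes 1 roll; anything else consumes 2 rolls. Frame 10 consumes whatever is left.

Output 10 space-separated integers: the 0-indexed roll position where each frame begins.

Frame 1 starts at roll index 0: rolls=4,3 (sum=7), consumes 2 rolls
Frame 2 starts at roll index 2: roll=10 (strike), consumes 1 roll
Frame 3 starts at roll index 3: roll=10 (strike), consumes 1 roll
Frame 4 starts at roll index 4: roll=10 (strike), consumes 1 roll
Frame 5 starts at roll index 5: rolls=3,6 (sum=9), consumes 2 rolls
Frame 6 starts at roll index 7: rolls=7,0 (sum=7), consumes 2 rolls
Frame 7 starts at roll index 9: rolls=5,5 (sum=10), consumes 2 rolls
Frame 8 starts at roll index 11: rolls=1,7 (sum=8), consumes 2 rolls
Frame 9 starts at roll index 13: rolls=5,4 (sum=9), consumes 2 rolls
Frame 10 starts at roll index 15: 3 remaining rolls

Answer: 0 2 3 4 5 7 9 11 13 15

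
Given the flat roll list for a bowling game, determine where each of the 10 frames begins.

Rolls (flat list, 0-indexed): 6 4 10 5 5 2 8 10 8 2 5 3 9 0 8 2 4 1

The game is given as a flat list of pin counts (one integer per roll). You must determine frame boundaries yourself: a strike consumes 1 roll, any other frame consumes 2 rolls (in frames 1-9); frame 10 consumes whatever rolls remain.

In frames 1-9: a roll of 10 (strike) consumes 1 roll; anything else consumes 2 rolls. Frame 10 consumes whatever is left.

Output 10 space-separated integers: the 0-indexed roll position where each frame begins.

Frame 1 starts at roll index 0: rolls=6,4 (sum=10), consumes 2 rolls
Frame 2 starts at roll index 2: roll=10 (strike), consumes 1 roll
Frame 3 starts at roll index 3: rolls=5,5 (sum=10), consumes 2 rolls
Frame 4 starts at roll index 5: rolls=2,8 (sum=10), consumes 2 rolls
Frame 5 starts at roll index 7: roll=10 (strike), consumes 1 roll
Frame 6 starts at roll index 8: rolls=8,2 (sum=10), consumes 2 rolls
Frame 7 starts at roll index 10: rolls=5,3 (sum=8), consumes 2 rolls
Frame 8 starts at roll index 12: rolls=9,0 (sum=9), consumes 2 rolls
Frame 9 starts at roll index 14: rolls=8,2 (sum=10), consumes 2 rolls
Frame 10 starts at roll index 16: 2 remaining rolls

Answer: 0 2 3 5 7 8 10 12 14 16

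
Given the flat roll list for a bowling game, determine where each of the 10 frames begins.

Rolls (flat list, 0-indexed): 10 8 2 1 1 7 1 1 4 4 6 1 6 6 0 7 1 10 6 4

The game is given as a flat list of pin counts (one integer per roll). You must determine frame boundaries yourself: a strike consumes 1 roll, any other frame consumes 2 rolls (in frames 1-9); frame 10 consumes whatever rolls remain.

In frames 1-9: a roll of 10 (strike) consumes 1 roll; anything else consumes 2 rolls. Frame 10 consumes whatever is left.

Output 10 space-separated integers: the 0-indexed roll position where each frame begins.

Answer: 0 1 3 5 7 9 11 13 15 17

Derivation:
Frame 1 starts at roll index 0: roll=10 (strike), consumes 1 roll
Frame 2 starts at roll index 1: rolls=8,2 (sum=10), consumes 2 rolls
Frame 3 starts at roll index 3: rolls=1,1 (sum=2), consumes 2 rolls
Frame 4 starts at roll index 5: rolls=7,1 (sum=8), consumes 2 rolls
Frame 5 starts at roll index 7: rolls=1,4 (sum=5), consumes 2 rolls
Frame 6 starts at roll index 9: rolls=4,6 (sum=10), consumes 2 rolls
Frame 7 starts at roll index 11: rolls=1,6 (sum=7), consumes 2 rolls
Frame 8 starts at roll index 13: rolls=6,0 (sum=6), consumes 2 rolls
Frame 9 starts at roll index 15: rolls=7,1 (sum=8), consumes 2 rolls
Frame 10 starts at roll index 17: 3 remaining rolls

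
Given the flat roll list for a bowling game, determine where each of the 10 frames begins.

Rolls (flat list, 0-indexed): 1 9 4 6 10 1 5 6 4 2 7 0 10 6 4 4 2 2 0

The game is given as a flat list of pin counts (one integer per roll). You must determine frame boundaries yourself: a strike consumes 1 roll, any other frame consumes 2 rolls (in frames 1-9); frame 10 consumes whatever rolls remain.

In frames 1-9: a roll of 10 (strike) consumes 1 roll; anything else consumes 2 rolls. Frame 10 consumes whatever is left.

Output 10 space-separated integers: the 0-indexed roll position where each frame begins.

Answer: 0 2 4 5 7 9 11 13 15 17

Derivation:
Frame 1 starts at roll index 0: rolls=1,9 (sum=10), consumes 2 rolls
Frame 2 starts at roll index 2: rolls=4,6 (sum=10), consumes 2 rolls
Frame 3 starts at roll index 4: roll=10 (strike), consumes 1 roll
Frame 4 starts at roll index 5: rolls=1,5 (sum=6), consumes 2 rolls
Frame 5 starts at roll index 7: rolls=6,4 (sum=10), consumes 2 rolls
Frame 6 starts at roll index 9: rolls=2,7 (sum=9), consumes 2 rolls
Frame 7 starts at roll index 11: rolls=0,10 (sum=10), consumes 2 rolls
Frame 8 starts at roll index 13: rolls=6,4 (sum=10), consumes 2 rolls
Frame 9 starts at roll index 15: rolls=4,2 (sum=6), consumes 2 rolls
Frame 10 starts at roll index 17: 2 remaining rolls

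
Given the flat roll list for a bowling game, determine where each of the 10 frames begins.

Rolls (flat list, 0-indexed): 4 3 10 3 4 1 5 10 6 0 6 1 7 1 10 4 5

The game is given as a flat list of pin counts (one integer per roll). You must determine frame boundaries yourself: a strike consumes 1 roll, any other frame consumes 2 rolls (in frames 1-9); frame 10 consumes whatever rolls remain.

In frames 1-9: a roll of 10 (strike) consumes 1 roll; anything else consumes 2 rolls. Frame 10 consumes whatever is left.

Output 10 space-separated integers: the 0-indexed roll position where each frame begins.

Answer: 0 2 3 5 7 8 10 12 14 15

Derivation:
Frame 1 starts at roll index 0: rolls=4,3 (sum=7), consumes 2 rolls
Frame 2 starts at roll index 2: roll=10 (strike), consumes 1 roll
Frame 3 starts at roll index 3: rolls=3,4 (sum=7), consumes 2 rolls
Frame 4 starts at roll index 5: rolls=1,5 (sum=6), consumes 2 rolls
Frame 5 starts at roll index 7: roll=10 (strike), consumes 1 roll
Frame 6 starts at roll index 8: rolls=6,0 (sum=6), consumes 2 rolls
Frame 7 starts at roll index 10: rolls=6,1 (sum=7), consumes 2 rolls
Frame 8 starts at roll index 12: rolls=7,1 (sum=8), consumes 2 rolls
Frame 9 starts at roll index 14: roll=10 (strike), consumes 1 roll
Frame 10 starts at roll index 15: 2 remaining rolls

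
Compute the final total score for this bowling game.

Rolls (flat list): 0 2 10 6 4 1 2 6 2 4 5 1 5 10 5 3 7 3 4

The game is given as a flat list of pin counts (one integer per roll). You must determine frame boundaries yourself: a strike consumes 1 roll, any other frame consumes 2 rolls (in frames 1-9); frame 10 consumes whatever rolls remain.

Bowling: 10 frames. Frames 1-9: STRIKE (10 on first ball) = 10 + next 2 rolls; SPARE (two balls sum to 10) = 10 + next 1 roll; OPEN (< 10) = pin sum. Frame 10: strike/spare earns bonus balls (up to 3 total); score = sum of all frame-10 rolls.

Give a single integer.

Frame 1: OPEN (0+2=2). Cumulative: 2
Frame 2: STRIKE. 10 + next two rolls (6+4) = 20. Cumulative: 22
Frame 3: SPARE (6+4=10). 10 + next roll (1) = 11. Cumulative: 33
Frame 4: OPEN (1+2=3). Cumulative: 36
Frame 5: OPEN (6+2=8). Cumulative: 44
Frame 6: OPEN (4+5=9). Cumulative: 53
Frame 7: OPEN (1+5=6). Cumulative: 59
Frame 8: STRIKE. 10 + next two rolls (5+3) = 18. Cumulative: 77
Frame 9: OPEN (5+3=8). Cumulative: 85
Frame 10: SPARE. Sum of all frame-10 rolls (7+3+4) = 14. Cumulative: 99

Answer: 99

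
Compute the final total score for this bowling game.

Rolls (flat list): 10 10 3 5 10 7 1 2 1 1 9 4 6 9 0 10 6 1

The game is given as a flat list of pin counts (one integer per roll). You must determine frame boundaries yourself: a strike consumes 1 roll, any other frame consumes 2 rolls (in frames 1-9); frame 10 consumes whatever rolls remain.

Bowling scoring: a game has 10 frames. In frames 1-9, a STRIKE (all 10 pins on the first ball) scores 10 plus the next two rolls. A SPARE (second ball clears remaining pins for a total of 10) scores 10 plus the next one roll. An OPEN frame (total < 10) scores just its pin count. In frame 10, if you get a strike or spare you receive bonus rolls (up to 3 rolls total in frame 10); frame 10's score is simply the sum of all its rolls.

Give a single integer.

Frame 1: STRIKE. 10 + next two rolls (10+3) = 23. Cumulative: 23
Frame 2: STRIKE. 10 + next two rolls (3+5) = 18. Cumulative: 41
Frame 3: OPEN (3+5=8). Cumulative: 49
Frame 4: STRIKE. 10 + next two rolls (7+1) = 18. Cumulative: 67
Frame 5: OPEN (7+1=8). Cumulative: 75
Frame 6: OPEN (2+1=3). Cumulative: 78
Frame 7: SPARE (1+9=10). 10 + next roll (4) = 14. Cumulative: 92
Frame 8: SPARE (4+6=10). 10 + next roll (9) = 19. Cumulative: 111
Frame 9: OPEN (9+0=9). Cumulative: 120
Frame 10: STRIKE. Sum of all frame-10 rolls (10+6+1) = 17. Cumulative: 137

Answer: 137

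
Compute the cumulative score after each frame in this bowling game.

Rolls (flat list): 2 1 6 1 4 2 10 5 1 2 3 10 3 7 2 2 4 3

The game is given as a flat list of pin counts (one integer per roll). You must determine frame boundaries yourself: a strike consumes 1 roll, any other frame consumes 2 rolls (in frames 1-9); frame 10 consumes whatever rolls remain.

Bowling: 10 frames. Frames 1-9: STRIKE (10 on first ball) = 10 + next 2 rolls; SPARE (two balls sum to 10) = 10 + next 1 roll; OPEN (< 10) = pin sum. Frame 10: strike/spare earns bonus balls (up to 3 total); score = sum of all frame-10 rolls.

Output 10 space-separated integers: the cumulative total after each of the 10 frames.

Frame 1: OPEN (2+1=3). Cumulative: 3
Frame 2: OPEN (6+1=7). Cumulative: 10
Frame 3: OPEN (4+2=6). Cumulative: 16
Frame 4: STRIKE. 10 + next two rolls (5+1) = 16. Cumulative: 32
Frame 5: OPEN (5+1=6). Cumulative: 38
Frame 6: OPEN (2+3=5). Cumulative: 43
Frame 7: STRIKE. 10 + next two rolls (3+7) = 20. Cumulative: 63
Frame 8: SPARE (3+7=10). 10 + next roll (2) = 12. Cumulative: 75
Frame 9: OPEN (2+2=4). Cumulative: 79
Frame 10: OPEN. Sum of all frame-10 rolls (4+3) = 7. Cumulative: 86

Answer: 3 10 16 32 38 43 63 75 79 86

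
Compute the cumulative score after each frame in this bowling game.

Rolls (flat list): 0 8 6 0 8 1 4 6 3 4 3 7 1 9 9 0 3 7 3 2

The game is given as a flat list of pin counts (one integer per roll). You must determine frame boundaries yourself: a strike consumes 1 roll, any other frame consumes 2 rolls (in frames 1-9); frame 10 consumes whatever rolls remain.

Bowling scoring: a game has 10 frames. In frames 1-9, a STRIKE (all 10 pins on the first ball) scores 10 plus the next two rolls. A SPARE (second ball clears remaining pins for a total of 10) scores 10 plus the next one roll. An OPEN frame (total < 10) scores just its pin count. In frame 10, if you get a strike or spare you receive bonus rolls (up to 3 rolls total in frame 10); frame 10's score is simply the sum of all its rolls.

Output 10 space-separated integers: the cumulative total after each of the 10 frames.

Frame 1: OPEN (0+8=8). Cumulative: 8
Frame 2: OPEN (6+0=6). Cumulative: 14
Frame 3: OPEN (8+1=9). Cumulative: 23
Frame 4: SPARE (4+6=10). 10 + next roll (3) = 13. Cumulative: 36
Frame 5: OPEN (3+4=7). Cumulative: 43
Frame 6: SPARE (3+7=10). 10 + next roll (1) = 11. Cumulative: 54
Frame 7: SPARE (1+9=10). 10 + next roll (9) = 19. Cumulative: 73
Frame 8: OPEN (9+0=9). Cumulative: 82
Frame 9: SPARE (3+7=10). 10 + next roll (3) = 13. Cumulative: 95
Frame 10: OPEN. Sum of all frame-10 rolls (3+2) = 5. Cumulative: 100

Answer: 8 14 23 36 43 54 73 82 95 100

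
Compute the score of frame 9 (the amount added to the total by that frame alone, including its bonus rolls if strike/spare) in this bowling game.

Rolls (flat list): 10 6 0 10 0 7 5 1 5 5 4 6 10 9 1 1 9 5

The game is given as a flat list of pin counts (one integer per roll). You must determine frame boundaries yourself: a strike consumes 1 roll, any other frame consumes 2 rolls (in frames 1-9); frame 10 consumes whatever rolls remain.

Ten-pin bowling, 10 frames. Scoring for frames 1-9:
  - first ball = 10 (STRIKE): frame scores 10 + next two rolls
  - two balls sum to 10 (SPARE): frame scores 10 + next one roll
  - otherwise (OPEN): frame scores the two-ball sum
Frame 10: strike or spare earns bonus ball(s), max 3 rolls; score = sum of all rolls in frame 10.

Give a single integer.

Answer: 11

Derivation:
Frame 1: STRIKE. 10 + next two rolls (6+0) = 16. Cumulative: 16
Frame 2: OPEN (6+0=6). Cumulative: 22
Frame 3: STRIKE. 10 + next two rolls (0+7) = 17. Cumulative: 39
Frame 4: OPEN (0+7=7). Cumulative: 46
Frame 5: OPEN (5+1=6). Cumulative: 52
Frame 6: SPARE (5+5=10). 10 + next roll (4) = 14. Cumulative: 66
Frame 7: SPARE (4+6=10). 10 + next roll (10) = 20. Cumulative: 86
Frame 8: STRIKE. 10 + next two rolls (9+1) = 20. Cumulative: 106
Frame 9: SPARE (9+1=10). 10 + next roll (1) = 11. Cumulative: 117
Frame 10: SPARE. Sum of all frame-10 rolls (1+9+5) = 15. Cumulative: 132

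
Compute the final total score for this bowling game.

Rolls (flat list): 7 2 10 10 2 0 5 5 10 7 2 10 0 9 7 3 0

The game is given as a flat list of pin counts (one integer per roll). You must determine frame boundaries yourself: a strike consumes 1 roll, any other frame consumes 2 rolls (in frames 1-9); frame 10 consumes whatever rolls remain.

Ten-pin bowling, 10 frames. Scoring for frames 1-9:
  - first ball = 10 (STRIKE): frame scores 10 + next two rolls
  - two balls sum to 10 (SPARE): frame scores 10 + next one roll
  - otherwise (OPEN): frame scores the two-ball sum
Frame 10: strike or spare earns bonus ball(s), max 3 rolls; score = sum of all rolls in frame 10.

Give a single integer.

Frame 1: OPEN (7+2=9). Cumulative: 9
Frame 2: STRIKE. 10 + next two rolls (10+2) = 22. Cumulative: 31
Frame 3: STRIKE. 10 + next two rolls (2+0) = 12. Cumulative: 43
Frame 4: OPEN (2+0=2). Cumulative: 45
Frame 5: SPARE (5+5=10). 10 + next roll (10) = 20. Cumulative: 65
Frame 6: STRIKE. 10 + next two rolls (7+2) = 19. Cumulative: 84
Frame 7: OPEN (7+2=9). Cumulative: 93
Frame 8: STRIKE. 10 + next two rolls (0+9) = 19. Cumulative: 112
Frame 9: OPEN (0+9=9). Cumulative: 121
Frame 10: SPARE. Sum of all frame-10 rolls (7+3+0) = 10. Cumulative: 131

Answer: 131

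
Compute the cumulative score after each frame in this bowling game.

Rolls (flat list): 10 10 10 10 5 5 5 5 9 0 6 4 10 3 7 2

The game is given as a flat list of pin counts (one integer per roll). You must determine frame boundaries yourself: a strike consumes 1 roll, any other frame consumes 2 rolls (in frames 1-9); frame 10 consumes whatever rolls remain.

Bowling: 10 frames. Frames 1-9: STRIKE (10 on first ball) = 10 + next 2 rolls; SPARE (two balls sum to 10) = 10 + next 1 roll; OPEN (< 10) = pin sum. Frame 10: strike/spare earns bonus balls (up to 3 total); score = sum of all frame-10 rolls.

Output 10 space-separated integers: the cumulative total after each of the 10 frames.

Frame 1: STRIKE. 10 + next two rolls (10+10) = 30. Cumulative: 30
Frame 2: STRIKE. 10 + next two rolls (10+10) = 30. Cumulative: 60
Frame 3: STRIKE. 10 + next two rolls (10+5) = 25. Cumulative: 85
Frame 4: STRIKE. 10 + next two rolls (5+5) = 20. Cumulative: 105
Frame 5: SPARE (5+5=10). 10 + next roll (5) = 15. Cumulative: 120
Frame 6: SPARE (5+5=10). 10 + next roll (9) = 19. Cumulative: 139
Frame 7: OPEN (9+0=9). Cumulative: 148
Frame 8: SPARE (6+4=10). 10 + next roll (10) = 20. Cumulative: 168
Frame 9: STRIKE. 10 + next two rolls (3+7) = 20. Cumulative: 188
Frame 10: SPARE. Sum of all frame-10 rolls (3+7+2) = 12. Cumulative: 200

Answer: 30 60 85 105 120 139 148 168 188 200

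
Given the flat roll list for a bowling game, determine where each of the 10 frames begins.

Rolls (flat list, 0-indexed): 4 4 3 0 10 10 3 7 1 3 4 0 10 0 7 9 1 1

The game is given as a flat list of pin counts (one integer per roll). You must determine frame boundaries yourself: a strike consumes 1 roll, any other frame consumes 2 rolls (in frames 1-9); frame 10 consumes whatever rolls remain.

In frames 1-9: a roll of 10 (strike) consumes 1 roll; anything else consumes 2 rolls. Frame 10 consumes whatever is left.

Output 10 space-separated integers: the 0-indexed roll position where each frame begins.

Answer: 0 2 4 5 6 8 10 12 13 15

Derivation:
Frame 1 starts at roll index 0: rolls=4,4 (sum=8), consumes 2 rolls
Frame 2 starts at roll index 2: rolls=3,0 (sum=3), consumes 2 rolls
Frame 3 starts at roll index 4: roll=10 (strike), consumes 1 roll
Frame 4 starts at roll index 5: roll=10 (strike), consumes 1 roll
Frame 5 starts at roll index 6: rolls=3,7 (sum=10), consumes 2 rolls
Frame 6 starts at roll index 8: rolls=1,3 (sum=4), consumes 2 rolls
Frame 7 starts at roll index 10: rolls=4,0 (sum=4), consumes 2 rolls
Frame 8 starts at roll index 12: roll=10 (strike), consumes 1 roll
Frame 9 starts at roll index 13: rolls=0,7 (sum=7), consumes 2 rolls
Frame 10 starts at roll index 15: 3 remaining rolls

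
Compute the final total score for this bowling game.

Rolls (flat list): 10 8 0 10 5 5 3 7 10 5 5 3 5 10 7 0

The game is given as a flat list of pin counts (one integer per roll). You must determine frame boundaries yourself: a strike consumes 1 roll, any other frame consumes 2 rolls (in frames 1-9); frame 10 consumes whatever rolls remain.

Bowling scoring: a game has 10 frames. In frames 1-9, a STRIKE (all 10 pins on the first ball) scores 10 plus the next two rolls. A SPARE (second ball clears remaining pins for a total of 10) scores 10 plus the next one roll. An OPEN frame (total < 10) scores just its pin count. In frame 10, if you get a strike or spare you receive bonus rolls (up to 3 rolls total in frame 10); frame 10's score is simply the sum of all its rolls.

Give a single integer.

Answer: 144

Derivation:
Frame 1: STRIKE. 10 + next two rolls (8+0) = 18. Cumulative: 18
Frame 2: OPEN (8+0=8). Cumulative: 26
Frame 3: STRIKE. 10 + next two rolls (5+5) = 20. Cumulative: 46
Frame 4: SPARE (5+5=10). 10 + next roll (3) = 13. Cumulative: 59
Frame 5: SPARE (3+7=10). 10 + next roll (10) = 20. Cumulative: 79
Frame 6: STRIKE. 10 + next two rolls (5+5) = 20. Cumulative: 99
Frame 7: SPARE (5+5=10). 10 + next roll (3) = 13. Cumulative: 112
Frame 8: OPEN (3+5=8). Cumulative: 120
Frame 9: STRIKE. 10 + next two rolls (7+0) = 17. Cumulative: 137
Frame 10: OPEN. Sum of all frame-10 rolls (7+0) = 7. Cumulative: 144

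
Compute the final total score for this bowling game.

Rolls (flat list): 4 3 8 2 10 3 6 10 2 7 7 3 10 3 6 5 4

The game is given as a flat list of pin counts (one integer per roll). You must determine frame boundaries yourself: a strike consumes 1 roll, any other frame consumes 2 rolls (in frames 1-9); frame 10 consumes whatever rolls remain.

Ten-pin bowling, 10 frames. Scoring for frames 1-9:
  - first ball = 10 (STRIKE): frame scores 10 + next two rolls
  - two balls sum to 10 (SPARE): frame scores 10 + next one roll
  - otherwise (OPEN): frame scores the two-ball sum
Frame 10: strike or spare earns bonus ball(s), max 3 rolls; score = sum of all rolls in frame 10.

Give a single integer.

Frame 1: OPEN (4+3=7). Cumulative: 7
Frame 2: SPARE (8+2=10). 10 + next roll (10) = 20. Cumulative: 27
Frame 3: STRIKE. 10 + next two rolls (3+6) = 19. Cumulative: 46
Frame 4: OPEN (3+6=9). Cumulative: 55
Frame 5: STRIKE. 10 + next two rolls (2+7) = 19. Cumulative: 74
Frame 6: OPEN (2+7=9). Cumulative: 83
Frame 7: SPARE (7+3=10). 10 + next roll (10) = 20. Cumulative: 103
Frame 8: STRIKE. 10 + next two rolls (3+6) = 19. Cumulative: 122
Frame 9: OPEN (3+6=9). Cumulative: 131
Frame 10: OPEN. Sum of all frame-10 rolls (5+4) = 9. Cumulative: 140

Answer: 140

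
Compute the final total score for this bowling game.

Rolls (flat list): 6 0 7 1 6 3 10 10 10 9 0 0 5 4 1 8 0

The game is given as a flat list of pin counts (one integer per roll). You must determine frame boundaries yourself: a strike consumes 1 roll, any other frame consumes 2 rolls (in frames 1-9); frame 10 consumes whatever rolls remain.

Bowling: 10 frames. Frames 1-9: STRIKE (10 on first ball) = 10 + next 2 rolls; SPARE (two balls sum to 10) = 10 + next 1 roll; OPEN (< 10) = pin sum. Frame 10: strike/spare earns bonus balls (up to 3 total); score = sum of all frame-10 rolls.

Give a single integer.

Frame 1: OPEN (6+0=6). Cumulative: 6
Frame 2: OPEN (7+1=8). Cumulative: 14
Frame 3: OPEN (6+3=9). Cumulative: 23
Frame 4: STRIKE. 10 + next two rolls (10+10) = 30. Cumulative: 53
Frame 5: STRIKE. 10 + next two rolls (10+9) = 29. Cumulative: 82
Frame 6: STRIKE. 10 + next two rolls (9+0) = 19. Cumulative: 101
Frame 7: OPEN (9+0=9). Cumulative: 110
Frame 8: OPEN (0+5=5). Cumulative: 115
Frame 9: OPEN (4+1=5). Cumulative: 120
Frame 10: OPEN. Sum of all frame-10 rolls (8+0) = 8. Cumulative: 128

Answer: 128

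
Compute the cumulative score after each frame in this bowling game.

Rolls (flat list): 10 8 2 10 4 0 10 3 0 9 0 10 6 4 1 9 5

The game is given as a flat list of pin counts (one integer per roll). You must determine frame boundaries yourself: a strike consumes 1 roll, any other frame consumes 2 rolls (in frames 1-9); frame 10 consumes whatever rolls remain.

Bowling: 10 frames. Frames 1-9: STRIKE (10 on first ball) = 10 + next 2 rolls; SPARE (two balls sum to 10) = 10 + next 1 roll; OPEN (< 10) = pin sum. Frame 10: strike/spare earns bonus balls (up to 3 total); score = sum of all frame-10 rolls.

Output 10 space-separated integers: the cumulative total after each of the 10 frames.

Answer: 20 40 54 58 71 74 83 103 114 129

Derivation:
Frame 1: STRIKE. 10 + next two rolls (8+2) = 20. Cumulative: 20
Frame 2: SPARE (8+2=10). 10 + next roll (10) = 20. Cumulative: 40
Frame 3: STRIKE. 10 + next two rolls (4+0) = 14. Cumulative: 54
Frame 4: OPEN (4+0=4). Cumulative: 58
Frame 5: STRIKE. 10 + next two rolls (3+0) = 13. Cumulative: 71
Frame 6: OPEN (3+0=3). Cumulative: 74
Frame 7: OPEN (9+0=9). Cumulative: 83
Frame 8: STRIKE. 10 + next two rolls (6+4) = 20. Cumulative: 103
Frame 9: SPARE (6+4=10). 10 + next roll (1) = 11. Cumulative: 114
Frame 10: SPARE. Sum of all frame-10 rolls (1+9+5) = 15. Cumulative: 129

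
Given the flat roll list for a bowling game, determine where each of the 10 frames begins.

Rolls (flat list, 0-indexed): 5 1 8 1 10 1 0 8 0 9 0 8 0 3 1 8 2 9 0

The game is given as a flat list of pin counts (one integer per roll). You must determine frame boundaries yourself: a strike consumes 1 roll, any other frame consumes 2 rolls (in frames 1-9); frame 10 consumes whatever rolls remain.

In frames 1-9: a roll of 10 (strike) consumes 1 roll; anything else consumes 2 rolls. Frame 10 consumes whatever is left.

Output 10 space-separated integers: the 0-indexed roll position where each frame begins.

Frame 1 starts at roll index 0: rolls=5,1 (sum=6), consumes 2 rolls
Frame 2 starts at roll index 2: rolls=8,1 (sum=9), consumes 2 rolls
Frame 3 starts at roll index 4: roll=10 (strike), consumes 1 roll
Frame 4 starts at roll index 5: rolls=1,0 (sum=1), consumes 2 rolls
Frame 5 starts at roll index 7: rolls=8,0 (sum=8), consumes 2 rolls
Frame 6 starts at roll index 9: rolls=9,0 (sum=9), consumes 2 rolls
Frame 7 starts at roll index 11: rolls=8,0 (sum=8), consumes 2 rolls
Frame 8 starts at roll index 13: rolls=3,1 (sum=4), consumes 2 rolls
Frame 9 starts at roll index 15: rolls=8,2 (sum=10), consumes 2 rolls
Frame 10 starts at roll index 17: 2 remaining rolls

Answer: 0 2 4 5 7 9 11 13 15 17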